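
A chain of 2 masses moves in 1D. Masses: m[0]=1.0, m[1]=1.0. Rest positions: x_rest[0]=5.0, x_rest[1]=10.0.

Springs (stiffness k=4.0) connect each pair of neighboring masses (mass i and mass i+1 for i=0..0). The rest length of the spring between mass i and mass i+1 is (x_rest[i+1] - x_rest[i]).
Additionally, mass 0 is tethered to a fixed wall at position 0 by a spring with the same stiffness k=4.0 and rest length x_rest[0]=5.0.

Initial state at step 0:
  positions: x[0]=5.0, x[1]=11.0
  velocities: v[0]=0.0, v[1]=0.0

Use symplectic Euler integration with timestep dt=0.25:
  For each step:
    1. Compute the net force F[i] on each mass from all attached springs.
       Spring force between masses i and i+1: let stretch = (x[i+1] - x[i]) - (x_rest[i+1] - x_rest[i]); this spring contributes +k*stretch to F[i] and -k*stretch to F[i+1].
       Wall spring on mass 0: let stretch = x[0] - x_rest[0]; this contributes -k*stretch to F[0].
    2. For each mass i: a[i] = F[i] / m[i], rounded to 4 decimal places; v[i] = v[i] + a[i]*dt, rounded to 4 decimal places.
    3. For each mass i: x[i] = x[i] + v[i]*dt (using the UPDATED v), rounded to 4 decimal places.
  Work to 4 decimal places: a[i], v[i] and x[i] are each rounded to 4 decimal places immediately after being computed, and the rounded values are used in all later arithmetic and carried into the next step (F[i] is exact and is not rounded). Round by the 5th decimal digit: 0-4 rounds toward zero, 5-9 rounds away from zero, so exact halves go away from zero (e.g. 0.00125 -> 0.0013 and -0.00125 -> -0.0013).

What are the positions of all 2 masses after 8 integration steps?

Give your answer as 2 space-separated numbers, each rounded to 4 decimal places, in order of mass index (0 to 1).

Step 0: x=[5.0000 11.0000] v=[0.0000 0.0000]
Step 1: x=[5.2500 10.7500] v=[1.0000 -1.0000]
Step 2: x=[5.5625 10.3750] v=[1.2500 -1.5000]
Step 3: x=[5.6875 10.0469] v=[0.5000 -1.3125]
Step 4: x=[5.4805 9.8789] v=[-0.8281 -0.6719]
Step 5: x=[5.0030 9.8613] v=[-1.9102 -0.0703]
Step 6: x=[4.4893 9.8792] v=[-2.0549 0.0714]
Step 7: x=[4.2007 9.7996] v=[-1.1543 -0.3185]
Step 8: x=[4.2617 9.5703] v=[0.2439 -0.9174]

Answer: 4.2617 9.5703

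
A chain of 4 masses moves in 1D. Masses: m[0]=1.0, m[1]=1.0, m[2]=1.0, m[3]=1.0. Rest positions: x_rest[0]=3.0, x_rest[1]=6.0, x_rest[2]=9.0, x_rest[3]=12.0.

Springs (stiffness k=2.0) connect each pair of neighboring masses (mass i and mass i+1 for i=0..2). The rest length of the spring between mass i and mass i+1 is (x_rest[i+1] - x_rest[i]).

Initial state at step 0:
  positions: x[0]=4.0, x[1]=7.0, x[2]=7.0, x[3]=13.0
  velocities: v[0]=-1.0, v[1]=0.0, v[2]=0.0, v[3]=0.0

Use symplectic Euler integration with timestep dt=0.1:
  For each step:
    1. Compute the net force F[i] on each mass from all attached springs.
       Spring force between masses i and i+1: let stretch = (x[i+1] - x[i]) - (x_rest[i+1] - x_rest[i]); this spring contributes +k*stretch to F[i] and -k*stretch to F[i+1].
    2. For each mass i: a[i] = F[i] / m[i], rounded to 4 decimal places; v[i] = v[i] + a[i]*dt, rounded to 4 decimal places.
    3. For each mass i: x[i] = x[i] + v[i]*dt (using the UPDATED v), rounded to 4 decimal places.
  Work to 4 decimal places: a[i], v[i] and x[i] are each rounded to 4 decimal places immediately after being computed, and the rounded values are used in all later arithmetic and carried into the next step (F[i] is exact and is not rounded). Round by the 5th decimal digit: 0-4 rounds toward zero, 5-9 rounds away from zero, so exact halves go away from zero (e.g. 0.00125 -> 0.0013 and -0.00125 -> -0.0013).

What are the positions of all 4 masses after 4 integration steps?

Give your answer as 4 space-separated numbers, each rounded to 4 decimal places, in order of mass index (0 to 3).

Step 0: x=[4.0000 7.0000 7.0000 13.0000] v=[-1.0000 0.0000 0.0000 0.0000]
Step 1: x=[3.9000 6.9400 7.1200 12.9400] v=[-1.0000 -0.6000 1.2000 -0.6000]
Step 2: x=[3.8008 6.8228 7.3528 12.8236] v=[-0.9920 -1.1720 2.3280 -1.1640]
Step 3: x=[3.7020 6.6558 7.6844 12.6578] v=[-0.9876 -1.6704 3.3162 -1.6582]
Step 4: x=[3.6023 6.4503 8.0949 12.4525] v=[-0.9968 -2.0554 4.1052 -2.0529]

Answer: 3.6023 6.4503 8.0949 12.4525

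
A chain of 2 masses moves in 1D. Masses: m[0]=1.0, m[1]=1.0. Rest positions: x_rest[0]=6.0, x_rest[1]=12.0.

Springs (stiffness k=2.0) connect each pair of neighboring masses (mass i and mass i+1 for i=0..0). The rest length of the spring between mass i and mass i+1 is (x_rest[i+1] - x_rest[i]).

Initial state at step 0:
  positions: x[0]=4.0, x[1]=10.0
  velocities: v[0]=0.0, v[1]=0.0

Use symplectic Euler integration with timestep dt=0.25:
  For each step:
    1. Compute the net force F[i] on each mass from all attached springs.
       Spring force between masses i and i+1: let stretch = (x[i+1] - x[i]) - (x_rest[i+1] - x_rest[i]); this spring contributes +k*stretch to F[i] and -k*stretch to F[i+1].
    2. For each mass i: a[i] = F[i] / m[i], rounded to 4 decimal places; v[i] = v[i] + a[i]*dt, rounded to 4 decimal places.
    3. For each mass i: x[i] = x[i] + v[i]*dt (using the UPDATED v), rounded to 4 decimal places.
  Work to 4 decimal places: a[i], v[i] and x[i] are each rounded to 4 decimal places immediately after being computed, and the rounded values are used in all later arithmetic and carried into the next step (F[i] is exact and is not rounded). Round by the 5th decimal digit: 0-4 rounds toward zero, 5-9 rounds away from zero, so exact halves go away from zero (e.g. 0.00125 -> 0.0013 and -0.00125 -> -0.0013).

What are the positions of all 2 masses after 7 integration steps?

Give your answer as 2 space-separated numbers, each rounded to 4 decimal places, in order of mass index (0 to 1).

Step 0: x=[4.0000 10.0000] v=[0.0000 0.0000]
Step 1: x=[4.0000 10.0000] v=[0.0000 0.0000]
Step 2: x=[4.0000 10.0000] v=[0.0000 0.0000]
Step 3: x=[4.0000 10.0000] v=[0.0000 0.0000]
Step 4: x=[4.0000 10.0000] v=[0.0000 0.0000]
Step 5: x=[4.0000 10.0000] v=[0.0000 0.0000]
Step 6: x=[4.0000 10.0000] v=[0.0000 0.0000]
Step 7: x=[4.0000 10.0000] v=[0.0000 0.0000]

Answer: 4.0000 10.0000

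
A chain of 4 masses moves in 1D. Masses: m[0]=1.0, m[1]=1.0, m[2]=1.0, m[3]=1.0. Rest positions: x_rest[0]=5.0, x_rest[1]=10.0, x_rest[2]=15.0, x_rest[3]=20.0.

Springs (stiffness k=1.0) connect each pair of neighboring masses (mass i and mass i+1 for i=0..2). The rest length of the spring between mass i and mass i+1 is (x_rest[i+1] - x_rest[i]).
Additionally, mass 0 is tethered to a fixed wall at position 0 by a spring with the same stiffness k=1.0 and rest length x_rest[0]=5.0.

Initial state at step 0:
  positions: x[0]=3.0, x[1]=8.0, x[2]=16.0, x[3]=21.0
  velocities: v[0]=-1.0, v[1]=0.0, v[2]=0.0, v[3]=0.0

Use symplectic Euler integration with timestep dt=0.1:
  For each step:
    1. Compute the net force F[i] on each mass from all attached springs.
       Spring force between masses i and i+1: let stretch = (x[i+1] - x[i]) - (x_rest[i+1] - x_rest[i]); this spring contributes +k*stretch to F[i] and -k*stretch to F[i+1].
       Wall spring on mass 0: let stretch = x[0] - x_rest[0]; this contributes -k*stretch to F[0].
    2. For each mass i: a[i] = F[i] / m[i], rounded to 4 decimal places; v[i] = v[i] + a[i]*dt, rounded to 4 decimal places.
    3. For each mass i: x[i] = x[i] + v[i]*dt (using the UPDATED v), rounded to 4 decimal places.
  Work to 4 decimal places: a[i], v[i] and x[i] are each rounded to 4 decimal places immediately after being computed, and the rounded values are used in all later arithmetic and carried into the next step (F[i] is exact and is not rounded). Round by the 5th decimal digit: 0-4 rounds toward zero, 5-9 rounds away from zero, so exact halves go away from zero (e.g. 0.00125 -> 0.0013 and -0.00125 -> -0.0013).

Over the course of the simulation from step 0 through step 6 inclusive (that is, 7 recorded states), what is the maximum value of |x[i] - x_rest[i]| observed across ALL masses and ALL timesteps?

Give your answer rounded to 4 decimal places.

Step 0: x=[3.0000 8.0000 16.0000 21.0000] v=[-1.0000 0.0000 0.0000 0.0000]
Step 1: x=[2.9200 8.0300 15.9700 21.0000] v=[-0.8000 0.3000 -0.3000 0.0000]
Step 2: x=[2.8619 8.0883 15.9109 20.9997] v=[-0.5810 0.5830 -0.5910 -0.0030]
Step 3: x=[2.8274 8.1726 15.8245 20.9985] v=[-0.3446 0.8426 -0.8644 -0.0119]
Step 4: x=[2.8181 8.2799 15.7133 20.9956] v=[-0.0928 1.0733 -1.1122 -0.0293]
Step 5: x=[2.8353 8.4070 15.5806 20.9899] v=[0.1716 1.2705 -1.3273 -0.0575]
Step 6: x=[2.8798 8.5501 15.4302 20.9801] v=[0.4452 1.4307 -1.5037 -0.0984]
Max displacement = 2.1819

Answer: 2.1819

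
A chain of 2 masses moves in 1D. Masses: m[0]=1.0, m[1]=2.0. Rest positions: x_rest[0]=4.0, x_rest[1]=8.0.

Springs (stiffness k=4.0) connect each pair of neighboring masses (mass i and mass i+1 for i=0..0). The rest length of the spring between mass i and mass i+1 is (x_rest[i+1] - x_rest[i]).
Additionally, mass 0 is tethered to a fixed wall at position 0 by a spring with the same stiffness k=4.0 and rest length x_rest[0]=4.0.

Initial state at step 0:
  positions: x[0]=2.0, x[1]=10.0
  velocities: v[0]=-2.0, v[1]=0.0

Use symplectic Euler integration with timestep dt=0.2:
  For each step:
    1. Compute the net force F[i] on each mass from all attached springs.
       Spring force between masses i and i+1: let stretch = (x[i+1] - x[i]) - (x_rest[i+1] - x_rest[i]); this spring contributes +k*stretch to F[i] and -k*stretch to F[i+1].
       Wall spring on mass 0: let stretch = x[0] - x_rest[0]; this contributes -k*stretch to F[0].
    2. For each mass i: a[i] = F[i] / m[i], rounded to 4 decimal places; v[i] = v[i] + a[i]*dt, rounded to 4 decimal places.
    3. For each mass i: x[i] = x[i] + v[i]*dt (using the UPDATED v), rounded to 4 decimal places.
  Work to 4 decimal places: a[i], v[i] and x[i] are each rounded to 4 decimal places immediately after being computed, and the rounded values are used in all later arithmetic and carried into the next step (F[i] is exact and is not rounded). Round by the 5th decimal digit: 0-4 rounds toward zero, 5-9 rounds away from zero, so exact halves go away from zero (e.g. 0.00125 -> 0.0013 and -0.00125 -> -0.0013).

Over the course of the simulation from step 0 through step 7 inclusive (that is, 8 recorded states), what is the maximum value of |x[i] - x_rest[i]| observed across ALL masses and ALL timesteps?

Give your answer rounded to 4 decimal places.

Answer: 2.8334

Derivation:
Step 0: x=[2.0000 10.0000] v=[-2.0000 0.0000]
Step 1: x=[2.5600 9.6800] v=[2.8000 -1.6000]
Step 2: x=[3.8496 9.1104] v=[6.4480 -2.8480]
Step 3: x=[5.3650 8.4399] v=[7.5770 -3.3523]
Step 4: x=[6.5140 7.8434] v=[5.7449 -2.9823]
Step 5: x=[6.8334 7.4606] v=[1.5972 -1.9141]
Step 6: x=[6.1598 7.3476] v=[-3.3678 -0.5650]
Step 7: x=[4.6907 7.4596] v=[-7.3454 0.5599]
Max displacement = 2.8334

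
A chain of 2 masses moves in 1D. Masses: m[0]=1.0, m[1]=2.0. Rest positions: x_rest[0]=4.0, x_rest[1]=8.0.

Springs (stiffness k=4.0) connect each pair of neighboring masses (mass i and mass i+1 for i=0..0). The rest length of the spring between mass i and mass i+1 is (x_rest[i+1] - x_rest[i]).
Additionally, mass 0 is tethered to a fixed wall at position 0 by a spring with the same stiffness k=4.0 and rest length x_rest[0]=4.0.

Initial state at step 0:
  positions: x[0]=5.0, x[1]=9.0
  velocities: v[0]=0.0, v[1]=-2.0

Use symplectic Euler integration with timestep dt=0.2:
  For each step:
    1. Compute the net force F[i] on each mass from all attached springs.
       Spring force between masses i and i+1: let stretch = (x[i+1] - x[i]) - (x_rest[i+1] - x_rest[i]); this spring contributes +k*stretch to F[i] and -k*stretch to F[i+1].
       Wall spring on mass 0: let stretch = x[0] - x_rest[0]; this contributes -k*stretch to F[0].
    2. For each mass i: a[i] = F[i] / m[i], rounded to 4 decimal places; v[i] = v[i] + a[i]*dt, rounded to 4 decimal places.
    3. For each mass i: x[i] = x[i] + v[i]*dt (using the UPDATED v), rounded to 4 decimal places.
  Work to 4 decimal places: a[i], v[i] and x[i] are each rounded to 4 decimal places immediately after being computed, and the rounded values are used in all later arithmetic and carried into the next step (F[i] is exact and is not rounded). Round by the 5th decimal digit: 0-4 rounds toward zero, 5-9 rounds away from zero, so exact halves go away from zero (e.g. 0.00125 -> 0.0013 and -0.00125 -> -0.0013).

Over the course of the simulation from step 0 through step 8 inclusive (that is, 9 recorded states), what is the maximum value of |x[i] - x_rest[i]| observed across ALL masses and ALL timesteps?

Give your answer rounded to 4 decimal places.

Answer: 1.8356

Derivation:
Step 0: x=[5.0000 9.0000] v=[0.0000 -2.0000]
Step 1: x=[4.8400 8.6000] v=[-0.8000 -2.0000]
Step 2: x=[4.5072 8.2192] v=[-1.6640 -1.9040]
Step 3: x=[4.0472 7.8614] v=[-2.3002 -1.7888]
Step 4: x=[3.5499 7.5185] v=[-2.4866 -1.7145]
Step 5: x=[3.1196 7.1781] v=[-2.1516 -1.7019]
Step 6: x=[2.8395 6.8330] v=[-1.4005 -1.7253]
Step 7: x=[2.7440 6.4885] v=[-0.4773 -1.7227]
Step 8: x=[2.8086 6.1644] v=[0.3231 -1.6205]
Max displacement = 1.8356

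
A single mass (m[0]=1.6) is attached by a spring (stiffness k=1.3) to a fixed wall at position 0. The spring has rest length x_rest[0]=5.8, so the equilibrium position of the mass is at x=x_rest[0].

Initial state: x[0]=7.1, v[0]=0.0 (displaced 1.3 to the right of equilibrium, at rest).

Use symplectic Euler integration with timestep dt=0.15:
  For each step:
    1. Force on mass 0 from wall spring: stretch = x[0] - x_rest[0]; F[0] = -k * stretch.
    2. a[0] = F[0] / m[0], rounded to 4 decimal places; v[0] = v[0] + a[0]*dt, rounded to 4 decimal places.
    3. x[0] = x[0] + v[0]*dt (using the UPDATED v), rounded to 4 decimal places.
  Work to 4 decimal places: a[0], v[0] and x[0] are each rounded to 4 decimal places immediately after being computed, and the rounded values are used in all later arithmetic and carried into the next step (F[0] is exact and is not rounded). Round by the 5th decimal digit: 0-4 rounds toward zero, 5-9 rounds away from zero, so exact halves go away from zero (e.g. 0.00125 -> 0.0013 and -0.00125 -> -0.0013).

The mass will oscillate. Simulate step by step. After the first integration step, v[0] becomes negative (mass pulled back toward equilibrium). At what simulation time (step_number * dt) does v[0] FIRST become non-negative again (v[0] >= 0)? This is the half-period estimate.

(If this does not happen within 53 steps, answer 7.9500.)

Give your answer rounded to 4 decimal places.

Answer: 3.6000

Derivation:
Step 0: x=[7.1000] v=[0.0000]
Step 1: x=[7.0762] v=[-0.1584]
Step 2: x=[7.0291] v=[-0.3139]
Step 3: x=[6.9595] v=[-0.4637]
Step 4: x=[6.8688] v=[-0.6050]
Step 5: x=[6.7585] v=[-0.7353]
Step 6: x=[6.6307] v=[-0.8521]
Step 7: x=[6.4877] v=[-0.9533]
Step 8: x=[6.3321] v=[-1.0371]
Step 9: x=[6.1668] v=[-1.1019]
Step 10: x=[5.9948] v=[-1.1466]
Step 11: x=[5.8193] v=[-1.1703]
Step 12: x=[5.6434] v=[-1.1727]
Step 13: x=[5.4704] v=[-1.1536]
Step 14: x=[5.3034] v=[-1.1134]
Step 15: x=[5.1455] v=[-1.0529]
Step 16: x=[4.9995] v=[-0.9731]
Step 17: x=[4.8682] v=[-0.8755]
Step 18: x=[4.7539] v=[-0.7619]
Step 19: x=[4.6587] v=[-0.6344]
Step 20: x=[4.5844] v=[-0.4953]
Step 21: x=[4.5323] v=[-0.3471]
Step 22: x=[4.5034] v=[-0.1926]
Step 23: x=[4.4982] v=[-0.0346]
Step 24: x=[4.5168] v=[0.1241]
First v>=0 after going negative at step 24, time=3.6000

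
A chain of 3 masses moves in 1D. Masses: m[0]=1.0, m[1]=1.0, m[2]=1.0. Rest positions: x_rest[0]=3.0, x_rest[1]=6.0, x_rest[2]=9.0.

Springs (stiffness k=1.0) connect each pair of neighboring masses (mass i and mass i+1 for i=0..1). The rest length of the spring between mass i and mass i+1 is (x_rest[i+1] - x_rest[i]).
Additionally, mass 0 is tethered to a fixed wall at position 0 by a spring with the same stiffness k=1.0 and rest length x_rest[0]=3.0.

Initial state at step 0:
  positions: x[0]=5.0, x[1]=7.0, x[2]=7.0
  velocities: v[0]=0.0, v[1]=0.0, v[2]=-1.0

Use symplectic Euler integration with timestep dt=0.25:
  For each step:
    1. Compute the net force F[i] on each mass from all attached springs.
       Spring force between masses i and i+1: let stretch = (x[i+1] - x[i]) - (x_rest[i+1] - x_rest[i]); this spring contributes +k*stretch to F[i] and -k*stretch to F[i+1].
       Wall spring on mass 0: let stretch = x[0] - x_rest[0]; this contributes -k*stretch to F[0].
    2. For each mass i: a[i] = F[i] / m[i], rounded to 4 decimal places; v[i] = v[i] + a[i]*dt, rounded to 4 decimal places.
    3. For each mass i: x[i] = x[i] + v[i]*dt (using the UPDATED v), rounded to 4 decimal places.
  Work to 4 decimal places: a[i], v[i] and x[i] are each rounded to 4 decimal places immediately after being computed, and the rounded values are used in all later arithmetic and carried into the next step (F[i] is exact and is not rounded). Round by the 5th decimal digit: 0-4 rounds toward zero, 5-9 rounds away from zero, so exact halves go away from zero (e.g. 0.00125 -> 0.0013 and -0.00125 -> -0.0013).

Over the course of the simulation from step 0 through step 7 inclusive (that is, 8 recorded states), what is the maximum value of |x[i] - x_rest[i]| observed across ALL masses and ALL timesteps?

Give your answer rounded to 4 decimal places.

Answer: 2.0625

Derivation:
Step 0: x=[5.0000 7.0000 7.0000] v=[0.0000 0.0000 -1.0000]
Step 1: x=[4.8125 6.8750 6.9375] v=[-0.7500 -0.5000 -0.2500]
Step 2: x=[4.4531 6.6250 7.0586] v=[-1.4375 -1.0000 0.4844]
Step 3: x=[3.9512 6.2664 7.3401] v=[-2.0078 -1.4346 1.1260]
Step 4: x=[3.3470 5.8302 7.7420] v=[-2.4168 -1.7450 1.6076]
Step 5: x=[2.6888 5.3582 8.2119] v=[-2.6328 -1.8879 1.8797]
Step 6: x=[2.0294 4.8978 8.6910] v=[-2.6377 -1.8418 1.9163]
Step 7: x=[1.4224 4.4952 9.1205] v=[-2.4280 -1.6106 1.7180]
Max displacement = 2.0625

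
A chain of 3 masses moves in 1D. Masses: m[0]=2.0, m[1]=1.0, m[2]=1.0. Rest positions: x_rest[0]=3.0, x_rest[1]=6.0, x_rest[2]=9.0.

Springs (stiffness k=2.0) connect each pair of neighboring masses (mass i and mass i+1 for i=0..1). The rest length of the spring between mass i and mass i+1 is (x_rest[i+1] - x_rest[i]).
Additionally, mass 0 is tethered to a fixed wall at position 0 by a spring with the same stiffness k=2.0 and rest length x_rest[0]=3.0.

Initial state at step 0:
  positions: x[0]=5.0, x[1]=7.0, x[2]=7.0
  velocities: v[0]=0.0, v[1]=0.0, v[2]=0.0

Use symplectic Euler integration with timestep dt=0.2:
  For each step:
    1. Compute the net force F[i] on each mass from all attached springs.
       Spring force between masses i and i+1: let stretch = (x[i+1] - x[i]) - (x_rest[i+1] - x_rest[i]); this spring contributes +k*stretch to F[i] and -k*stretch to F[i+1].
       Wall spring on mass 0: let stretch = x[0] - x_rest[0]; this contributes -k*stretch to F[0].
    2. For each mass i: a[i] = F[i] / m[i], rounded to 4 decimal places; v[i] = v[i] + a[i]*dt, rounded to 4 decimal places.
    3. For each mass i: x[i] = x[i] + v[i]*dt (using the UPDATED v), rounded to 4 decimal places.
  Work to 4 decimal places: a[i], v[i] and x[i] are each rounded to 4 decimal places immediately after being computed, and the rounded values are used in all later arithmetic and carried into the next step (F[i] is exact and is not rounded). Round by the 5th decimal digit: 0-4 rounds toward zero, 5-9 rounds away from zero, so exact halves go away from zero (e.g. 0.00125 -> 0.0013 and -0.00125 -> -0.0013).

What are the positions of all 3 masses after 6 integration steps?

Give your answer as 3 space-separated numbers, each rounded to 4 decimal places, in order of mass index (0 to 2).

Step 0: x=[5.0000 7.0000 7.0000] v=[0.0000 0.0000 0.0000]
Step 1: x=[4.8800 6.8400 7.2400] v=[-0.6000 -0.8000 1.2000]
Step 2: x=[4.6432 6.5552 7.6880] v=[-1.1840 -1.4240 2.2400]
Step 3: x=[4.2972 6.2081 8.2854] v=[-1.7302 -1.7357 2.9869]
Step 4: x=[3.8557 5.8743 8.9566] v=[-2.2075 -1.6691 3.3560]
Step 5: x=[3.3407 5.6256 9.6212] v=[-2.5749 -1.2436 3.3231]
Step 6: x=[2.7835 5.5137 10.2062] v=[-2.7861 -0.5593 2.9249]

Answer: 2.7835 5.5137 10.2062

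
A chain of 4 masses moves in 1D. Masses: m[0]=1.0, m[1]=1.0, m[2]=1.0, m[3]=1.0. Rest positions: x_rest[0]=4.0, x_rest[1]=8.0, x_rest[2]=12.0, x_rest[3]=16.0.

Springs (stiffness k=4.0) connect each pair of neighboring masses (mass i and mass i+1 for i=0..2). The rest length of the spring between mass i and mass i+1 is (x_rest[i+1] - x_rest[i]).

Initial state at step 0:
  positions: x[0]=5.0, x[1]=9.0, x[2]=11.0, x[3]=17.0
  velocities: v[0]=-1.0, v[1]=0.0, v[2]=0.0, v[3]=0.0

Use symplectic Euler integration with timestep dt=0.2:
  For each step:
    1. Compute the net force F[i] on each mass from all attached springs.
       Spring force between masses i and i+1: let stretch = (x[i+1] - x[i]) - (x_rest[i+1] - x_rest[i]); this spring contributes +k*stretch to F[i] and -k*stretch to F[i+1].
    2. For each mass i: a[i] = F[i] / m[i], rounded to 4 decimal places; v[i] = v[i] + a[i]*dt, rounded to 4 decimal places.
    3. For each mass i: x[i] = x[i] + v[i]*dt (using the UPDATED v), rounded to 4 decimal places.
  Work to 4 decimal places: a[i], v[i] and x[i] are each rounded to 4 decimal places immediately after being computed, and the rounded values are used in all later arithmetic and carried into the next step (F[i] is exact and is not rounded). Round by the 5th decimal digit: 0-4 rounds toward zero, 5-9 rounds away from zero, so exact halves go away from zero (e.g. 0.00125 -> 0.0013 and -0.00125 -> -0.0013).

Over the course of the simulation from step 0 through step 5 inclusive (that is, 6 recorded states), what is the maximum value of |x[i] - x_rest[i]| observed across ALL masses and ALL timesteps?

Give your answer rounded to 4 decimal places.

Step 0: x=[5.0000 9.0000 11.0000 17.0000] v=[-1.0000 0.0000 0.0000 0.0000]
Step 1: x=[4.8000 8.6800 11.6400 16.6800] v=[-1.0000 -1.6000 3.2000 -1.6000]
Step 2: x=[4.5808 8.2128 12.6128 16.1936] v=[-1.0960 -2.3360 4.8640 -2.4320]
Step 3: x=[4.3027 7.8685 13.4545 15.7743] v=[-1.3904 -1.7216 4.2086 -2.0966]
Step 4: x=[3.9551 7.8474 13.7736 15.6238] v=[-1.7378 -0.1054 1.5956 -0.7524]
Step 5: x=[3.5903 8.1517 13.4406 15.8173] v=[-1.8240 1.5217 -1.6652 0.9674]
Max displacement = 1.7736

Answer: 1.7736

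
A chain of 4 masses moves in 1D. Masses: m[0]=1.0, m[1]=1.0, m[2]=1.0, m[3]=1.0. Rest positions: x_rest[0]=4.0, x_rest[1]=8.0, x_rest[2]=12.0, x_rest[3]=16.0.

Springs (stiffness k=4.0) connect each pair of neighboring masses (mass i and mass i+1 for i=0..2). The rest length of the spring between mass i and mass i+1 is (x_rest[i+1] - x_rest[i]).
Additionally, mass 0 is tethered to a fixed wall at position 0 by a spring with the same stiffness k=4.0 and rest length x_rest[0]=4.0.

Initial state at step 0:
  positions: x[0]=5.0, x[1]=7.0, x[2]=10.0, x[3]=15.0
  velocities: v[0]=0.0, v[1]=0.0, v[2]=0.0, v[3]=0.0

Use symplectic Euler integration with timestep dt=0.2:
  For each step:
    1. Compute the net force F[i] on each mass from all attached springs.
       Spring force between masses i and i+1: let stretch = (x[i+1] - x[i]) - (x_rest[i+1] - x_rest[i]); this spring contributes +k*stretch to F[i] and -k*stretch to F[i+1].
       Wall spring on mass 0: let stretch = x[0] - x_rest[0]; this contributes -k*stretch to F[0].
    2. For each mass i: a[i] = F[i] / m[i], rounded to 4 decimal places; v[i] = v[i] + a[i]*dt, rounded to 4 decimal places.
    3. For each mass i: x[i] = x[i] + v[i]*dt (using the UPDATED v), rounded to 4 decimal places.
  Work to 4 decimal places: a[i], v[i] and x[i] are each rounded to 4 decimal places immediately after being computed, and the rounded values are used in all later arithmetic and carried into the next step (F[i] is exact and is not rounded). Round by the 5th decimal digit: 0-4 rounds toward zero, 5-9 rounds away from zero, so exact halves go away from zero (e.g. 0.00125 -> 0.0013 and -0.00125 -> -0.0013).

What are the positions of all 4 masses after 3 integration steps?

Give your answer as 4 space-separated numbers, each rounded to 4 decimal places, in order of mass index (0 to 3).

Answer: 2.9464 7.6129 11.4408 14.3953

Derivation:
Step 0: x=[5.0000 7.0000 10.0000 15.0000] v=[0.0000 0.0000 0.0000 0.0000]
Step 1: x=[4.5200 7.1600 10.3200 14.8400] v=[-2.4000 0.8000 1.6000 -0.8000]
Step 2: x=[3.7392 7.4032 10.8576 14.5968] v=[-3.9040 1.2160 2.6880 -1.2160]
Step 3: x=[2.9464 7.6129 11.4408 14.3953] v=[-3.9642 1.0483 2.9158 -1.0074]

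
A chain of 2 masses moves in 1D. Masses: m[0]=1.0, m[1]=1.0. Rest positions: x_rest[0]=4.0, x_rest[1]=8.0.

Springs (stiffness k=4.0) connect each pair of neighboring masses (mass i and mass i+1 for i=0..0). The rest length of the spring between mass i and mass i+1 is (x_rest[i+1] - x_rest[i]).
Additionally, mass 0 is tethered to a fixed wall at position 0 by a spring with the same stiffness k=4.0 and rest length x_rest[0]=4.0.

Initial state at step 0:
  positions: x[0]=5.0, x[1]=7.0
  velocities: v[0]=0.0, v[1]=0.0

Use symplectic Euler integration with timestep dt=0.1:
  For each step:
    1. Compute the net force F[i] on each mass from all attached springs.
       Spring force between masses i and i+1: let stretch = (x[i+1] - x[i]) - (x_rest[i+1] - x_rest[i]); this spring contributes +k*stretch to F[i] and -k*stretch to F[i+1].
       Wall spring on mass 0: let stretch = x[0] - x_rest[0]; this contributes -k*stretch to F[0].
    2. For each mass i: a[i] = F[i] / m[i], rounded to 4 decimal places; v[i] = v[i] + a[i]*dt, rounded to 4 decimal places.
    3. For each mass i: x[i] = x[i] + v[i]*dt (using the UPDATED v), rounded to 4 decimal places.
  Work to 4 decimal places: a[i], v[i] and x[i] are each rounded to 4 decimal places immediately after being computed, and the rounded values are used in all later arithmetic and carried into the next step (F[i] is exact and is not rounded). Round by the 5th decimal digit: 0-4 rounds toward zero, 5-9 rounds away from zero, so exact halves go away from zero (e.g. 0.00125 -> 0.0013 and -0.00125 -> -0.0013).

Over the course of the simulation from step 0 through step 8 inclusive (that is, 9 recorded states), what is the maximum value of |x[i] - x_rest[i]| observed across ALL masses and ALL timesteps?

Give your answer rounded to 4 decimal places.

Step 0: x=[5.0000 7.0000] v=[0.0000 0.0000]
Step 1: x=[4.8800 7.0800] v=[-1.2000 0.8000]
Step 2: x=[4.6528 7.2320] v=[-2.2720 1.5200]
Step 3: x=[4.3427 7.4408] v=[-3.1014 2.0883]
Step 4: x=[3.9828 7.6857] v=[-3.5992 2.4491]
Step 5: x=[3.6117 7.9425] v=[-3.7112 2.5679]
Step 6: x=[3.2693 8.1861] v=[-3.4236 2.4356]
Step 7: x=[2.9928 8.3930] v=[-2.7646 2.0689]
Step 8: x=[2.8126 8.5439] v=[-1.8016 1.5088]
Max displacement = 1.1874

Answer: 1.1874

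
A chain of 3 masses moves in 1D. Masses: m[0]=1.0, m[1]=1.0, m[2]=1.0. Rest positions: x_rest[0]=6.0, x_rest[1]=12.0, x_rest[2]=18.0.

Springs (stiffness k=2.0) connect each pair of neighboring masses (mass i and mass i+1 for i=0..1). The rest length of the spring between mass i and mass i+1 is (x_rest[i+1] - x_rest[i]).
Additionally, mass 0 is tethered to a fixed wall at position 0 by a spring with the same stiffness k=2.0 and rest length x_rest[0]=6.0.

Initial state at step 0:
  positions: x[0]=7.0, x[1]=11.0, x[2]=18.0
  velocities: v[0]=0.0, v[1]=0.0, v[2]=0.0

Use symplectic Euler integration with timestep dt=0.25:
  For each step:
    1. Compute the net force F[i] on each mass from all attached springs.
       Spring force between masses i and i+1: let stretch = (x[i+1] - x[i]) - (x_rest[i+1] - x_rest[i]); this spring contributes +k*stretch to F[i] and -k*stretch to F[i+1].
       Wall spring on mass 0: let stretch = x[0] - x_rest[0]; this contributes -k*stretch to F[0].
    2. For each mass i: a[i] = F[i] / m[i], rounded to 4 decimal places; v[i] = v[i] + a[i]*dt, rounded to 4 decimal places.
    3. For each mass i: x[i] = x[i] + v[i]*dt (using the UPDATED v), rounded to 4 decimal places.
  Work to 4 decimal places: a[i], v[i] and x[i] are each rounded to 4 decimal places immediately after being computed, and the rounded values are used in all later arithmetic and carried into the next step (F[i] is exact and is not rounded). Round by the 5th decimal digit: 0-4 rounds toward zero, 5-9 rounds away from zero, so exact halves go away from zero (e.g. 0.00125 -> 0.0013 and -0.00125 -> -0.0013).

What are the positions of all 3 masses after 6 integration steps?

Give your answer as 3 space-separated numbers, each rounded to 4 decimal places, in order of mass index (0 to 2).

Step 0: x=[7.0000 11.0000 18.0000] v=[0.0000 0.0000 0.0000]
Step 1: x=[6.6250 11.3750 17.8750] v=[-1.5000 1.5000 -0.5000]
Step 2: x=[6.0156 11.9688 17.6875] v=[-2.4375 2.3750 -0.7500]
Step 3: x=[5.3984 12.5333 17.5352] v=[-2.4687 2.2578 -0.6094]
Step 4: x=[4.9983 12.8311 17.5076] v=[-1.6005 1.1913 -0.1104]
Step 5: x=[4.9525 12.7344 17.6455] v=[-0.1833 -0.3869 0.5514]
Step 6: x=[5.2604 12.2788 17.9195] v=[1.2314 -1.8223 1.0959]

Answer: 5.2604 12.2788 17.9195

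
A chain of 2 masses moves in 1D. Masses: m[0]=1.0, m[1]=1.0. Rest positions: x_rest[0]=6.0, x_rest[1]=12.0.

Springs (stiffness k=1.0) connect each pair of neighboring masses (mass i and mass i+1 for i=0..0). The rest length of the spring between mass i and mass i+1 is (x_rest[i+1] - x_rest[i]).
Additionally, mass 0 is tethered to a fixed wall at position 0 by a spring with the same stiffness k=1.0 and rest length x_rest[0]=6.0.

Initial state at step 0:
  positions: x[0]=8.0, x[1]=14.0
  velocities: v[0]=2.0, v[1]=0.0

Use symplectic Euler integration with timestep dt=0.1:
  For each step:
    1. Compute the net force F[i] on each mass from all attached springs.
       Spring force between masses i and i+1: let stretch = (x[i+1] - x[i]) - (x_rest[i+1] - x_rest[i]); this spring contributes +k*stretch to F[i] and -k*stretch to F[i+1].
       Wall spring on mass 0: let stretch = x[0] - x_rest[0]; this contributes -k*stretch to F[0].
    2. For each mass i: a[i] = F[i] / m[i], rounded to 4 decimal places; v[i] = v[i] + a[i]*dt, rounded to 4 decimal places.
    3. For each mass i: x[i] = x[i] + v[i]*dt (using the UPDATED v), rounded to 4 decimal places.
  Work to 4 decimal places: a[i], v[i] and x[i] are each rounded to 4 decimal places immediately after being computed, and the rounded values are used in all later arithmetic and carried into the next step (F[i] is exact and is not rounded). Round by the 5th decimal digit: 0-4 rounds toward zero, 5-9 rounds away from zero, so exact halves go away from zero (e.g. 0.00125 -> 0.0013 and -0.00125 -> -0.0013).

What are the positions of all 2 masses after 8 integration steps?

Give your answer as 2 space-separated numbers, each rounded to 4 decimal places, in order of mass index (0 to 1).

Answer: 8.6479 14.1141

Derivation:
Step 0: x=[8.0000 14.0000] v=[2.0000 0.0000]
Step 1: x=[8.1800 14.0000] v=[1.8000 0.0000]
Step 2: x=[8.3364 14.0018] v=[1.5640 0.0180]
Step 3: x=[8.4661 14.0070] v=[1.2969 0.0515]
Step 4: x=[8.5665 14.0167] v=[1.0044 0.0974]
Step 5: x=[8.6358 14.0319] v=[0.6928 0.1524]
Step 6: x=[8.6727 14.0532] v=[0.3688 0.2128]
Step 7: x=[8.6767 14.0807] v=[0.0396 0.2748]
Step 8: x=[8.6479 14.1141] v=[-0.2877 0.3344]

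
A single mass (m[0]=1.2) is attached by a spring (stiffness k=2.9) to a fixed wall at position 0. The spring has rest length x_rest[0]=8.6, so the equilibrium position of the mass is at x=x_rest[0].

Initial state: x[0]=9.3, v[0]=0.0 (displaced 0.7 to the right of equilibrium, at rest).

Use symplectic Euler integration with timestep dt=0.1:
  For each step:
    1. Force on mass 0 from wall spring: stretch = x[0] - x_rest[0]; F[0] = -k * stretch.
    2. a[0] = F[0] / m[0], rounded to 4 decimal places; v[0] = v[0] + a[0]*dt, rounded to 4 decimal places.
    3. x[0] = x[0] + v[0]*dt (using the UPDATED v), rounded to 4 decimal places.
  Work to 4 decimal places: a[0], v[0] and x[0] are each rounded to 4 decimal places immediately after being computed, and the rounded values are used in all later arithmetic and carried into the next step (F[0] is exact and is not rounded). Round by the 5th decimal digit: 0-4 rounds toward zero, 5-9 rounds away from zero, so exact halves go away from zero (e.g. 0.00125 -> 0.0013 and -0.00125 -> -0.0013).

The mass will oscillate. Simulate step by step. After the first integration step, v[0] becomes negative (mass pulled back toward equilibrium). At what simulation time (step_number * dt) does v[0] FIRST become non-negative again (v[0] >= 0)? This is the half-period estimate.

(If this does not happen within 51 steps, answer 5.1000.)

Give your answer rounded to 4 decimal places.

Answer: 2.1000

Derivation:
Step 0: x=[9.3000] v=[0.0000]
Step 1: x=[9.2831] v=[-0.1692]
Step 2: x=[9.2497] v=[-0.3343]
Step 3: x=[9.2006] v=[-0.4913]
Step 4: x=[9.1370] v=[-0.6365]
Step 5: x=[9.0604] v=[-0.7663]
Step 6: x=[8.9726] v=[-0.8776]
Step 7: x=[8.8758] v=[-0.9677]
Step 8: x=[8.7724] v=[-1.0344]
Step 9: x=[8.6648] v=[-1.0761]
Step 10: x=[8.5556] v=[-1.0918]
Step 11: x=[8.4475] v=[-1.0811]
Step 12: x=[8.3431] v=[-1.0443]
Step 13: x=[8.2449] v=[-0.9822]
Step 14: x=[8.1553] v=[-0.8964]
Step 15: x=[8.0764] v=[-0.7889]
Step 16: x=[8.0102] v=[-0.6624]
Step 17: x=[7.9582] v=[-0.5199]
Step 18: x=[7.9217] v=[-0.3648]
Step 19: x=[7.9016] v=[-0.2009]
Step 20: x=[7.8984] v=[-0.0321]
Step 21: x=[7.9122] v=[0.1375]
First v>=0 after going negative at step 21, time=2.1000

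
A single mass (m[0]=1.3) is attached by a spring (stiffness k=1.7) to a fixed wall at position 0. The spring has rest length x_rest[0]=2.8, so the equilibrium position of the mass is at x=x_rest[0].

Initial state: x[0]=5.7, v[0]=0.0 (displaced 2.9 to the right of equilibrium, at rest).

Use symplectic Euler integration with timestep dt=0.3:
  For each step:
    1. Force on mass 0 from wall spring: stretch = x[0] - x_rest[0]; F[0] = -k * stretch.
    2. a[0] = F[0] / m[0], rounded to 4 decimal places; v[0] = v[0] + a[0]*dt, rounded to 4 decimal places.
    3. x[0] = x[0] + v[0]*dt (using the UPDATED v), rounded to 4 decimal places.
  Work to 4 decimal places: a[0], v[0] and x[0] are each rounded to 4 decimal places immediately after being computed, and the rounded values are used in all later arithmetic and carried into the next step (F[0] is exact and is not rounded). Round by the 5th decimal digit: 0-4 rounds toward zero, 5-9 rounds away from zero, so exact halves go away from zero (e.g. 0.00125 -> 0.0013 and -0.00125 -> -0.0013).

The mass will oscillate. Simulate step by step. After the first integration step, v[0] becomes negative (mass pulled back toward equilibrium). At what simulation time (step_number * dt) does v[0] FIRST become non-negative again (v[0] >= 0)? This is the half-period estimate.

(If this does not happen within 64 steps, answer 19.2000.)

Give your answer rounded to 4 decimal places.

Step 0: x=[5.7000] v=[0.0000]
Step 1: x=[5.3587] v=[-1.1377]
Step 2: x=[4.7163] v=[-2.1415]
Step 3: x=[3.8483] v=[-2.8933]
Step 4: x=[2.8569] v=[-3.3046]
Step 5: x=[1.8588] v=[-3.3269]
Step 6: x=[0.9715] v=[-2.9577]
Step 7: x=[0.2994] v=[-2.2404]
Step 8: x=[-0.0784] v=[-1.2594]
Step 9: x=[-0.1175] v=[-0.1302]
Step 10: x=[0.1868] v=[1.0144]
First v>=0 after going negative at step 10, time=3.0000

Answer: 3.0000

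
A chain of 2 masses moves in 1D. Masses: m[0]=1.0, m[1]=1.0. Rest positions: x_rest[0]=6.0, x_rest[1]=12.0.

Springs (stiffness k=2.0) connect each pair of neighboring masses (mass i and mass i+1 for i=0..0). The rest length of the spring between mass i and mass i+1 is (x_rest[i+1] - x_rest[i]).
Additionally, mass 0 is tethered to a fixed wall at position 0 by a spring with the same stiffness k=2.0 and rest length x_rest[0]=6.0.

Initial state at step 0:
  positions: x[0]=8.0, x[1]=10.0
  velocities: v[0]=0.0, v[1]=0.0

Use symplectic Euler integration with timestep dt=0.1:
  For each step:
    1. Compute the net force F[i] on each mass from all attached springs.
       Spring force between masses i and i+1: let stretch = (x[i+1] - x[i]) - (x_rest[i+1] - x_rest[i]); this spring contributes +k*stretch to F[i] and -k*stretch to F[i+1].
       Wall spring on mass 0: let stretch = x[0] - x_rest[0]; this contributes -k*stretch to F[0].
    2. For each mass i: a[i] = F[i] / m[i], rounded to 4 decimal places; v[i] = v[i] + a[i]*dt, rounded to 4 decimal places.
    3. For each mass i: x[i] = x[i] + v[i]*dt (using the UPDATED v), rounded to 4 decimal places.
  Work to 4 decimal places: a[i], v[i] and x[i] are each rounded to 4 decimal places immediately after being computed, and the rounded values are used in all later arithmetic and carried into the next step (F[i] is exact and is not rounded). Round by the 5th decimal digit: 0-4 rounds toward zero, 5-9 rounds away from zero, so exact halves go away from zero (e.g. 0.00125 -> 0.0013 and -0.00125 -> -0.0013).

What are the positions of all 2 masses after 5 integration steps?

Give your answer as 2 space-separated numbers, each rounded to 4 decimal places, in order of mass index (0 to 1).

Step 0: x=[8.0000 10.0000] v=[0.0000 0.0000]
Step 1: x=[7.8800 10.0800] v=[-1.2000 0.8000]
Step 2: x=[7.6464 10.2360] v=[-2.3360 1.5600]
Step 3: x=[7.3117 10.4602] v=[-3.3474 2.2421]
Step 4: x=[6.8937 10.7414] v=[-4.1800 2.8124]
Step 5: x=[6.4148 11.0657] v=[-4.7892 3.2429]

Answer: 6.4148 11.0657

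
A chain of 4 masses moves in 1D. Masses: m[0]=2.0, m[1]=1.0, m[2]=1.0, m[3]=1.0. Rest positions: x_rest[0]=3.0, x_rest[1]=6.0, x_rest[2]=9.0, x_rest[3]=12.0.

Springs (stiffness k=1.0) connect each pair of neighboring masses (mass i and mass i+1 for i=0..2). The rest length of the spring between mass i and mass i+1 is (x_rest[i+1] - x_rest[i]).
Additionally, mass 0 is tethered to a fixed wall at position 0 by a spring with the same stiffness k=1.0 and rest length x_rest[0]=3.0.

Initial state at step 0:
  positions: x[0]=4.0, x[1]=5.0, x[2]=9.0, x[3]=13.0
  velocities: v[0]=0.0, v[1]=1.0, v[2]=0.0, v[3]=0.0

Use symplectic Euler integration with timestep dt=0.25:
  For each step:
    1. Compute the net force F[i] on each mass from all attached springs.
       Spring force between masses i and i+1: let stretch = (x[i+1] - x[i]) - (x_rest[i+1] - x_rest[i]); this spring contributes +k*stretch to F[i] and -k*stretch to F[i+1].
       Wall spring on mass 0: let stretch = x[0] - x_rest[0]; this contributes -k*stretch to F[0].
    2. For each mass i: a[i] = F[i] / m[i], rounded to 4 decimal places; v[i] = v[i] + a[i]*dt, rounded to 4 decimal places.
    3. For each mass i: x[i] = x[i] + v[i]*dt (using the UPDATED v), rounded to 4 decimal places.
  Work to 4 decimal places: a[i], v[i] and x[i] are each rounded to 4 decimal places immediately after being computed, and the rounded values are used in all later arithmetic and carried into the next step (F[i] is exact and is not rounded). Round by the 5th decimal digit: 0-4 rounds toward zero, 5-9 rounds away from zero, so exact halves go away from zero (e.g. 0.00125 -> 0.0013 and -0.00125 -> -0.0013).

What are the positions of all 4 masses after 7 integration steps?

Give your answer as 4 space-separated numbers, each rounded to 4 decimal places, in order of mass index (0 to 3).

Step 0: x=[4.0000 5.0000 9.0000 13.0000] v=[0.0000 1.0000 0.0000 0.0000]
Step 1: x=[3.9063 5.4375 9.0000 12.9375] v=[-0.3750 1.7500 0.0000 -0.2500]
Step 2: x=[3.7383 6.0020 9.0235 12.8164] v=[-0.6719 2.2578 0.0938 -0.4844]
Step 3: x=[3.5243 6.6138 9.0952 12.6458] v=[-0.8562 2.4473 0.2867 -0.6826]
Step 4: x=[3.2967 7.1876 9.2337 12.4407] v=[-0.9106 2.2953 0.5540 -0.8203]
Step 5: x=[3.0876 7.6461 9.4448 12.2227] v=[-0.8363 1.8341 0.8442 -0.8721]
Step 6: x=[2.9245 7.9322 9.7171 12.0186] v=[-0.6524 1.1442 1.0890 -0.8166]
Step 7: x=[2.8265 8.0168 10.0217 11.8581] v=[-0.3920 0.3385 1.2182 -0.6420]

Answer: 2.8265 8.0168 10.0217 11.8581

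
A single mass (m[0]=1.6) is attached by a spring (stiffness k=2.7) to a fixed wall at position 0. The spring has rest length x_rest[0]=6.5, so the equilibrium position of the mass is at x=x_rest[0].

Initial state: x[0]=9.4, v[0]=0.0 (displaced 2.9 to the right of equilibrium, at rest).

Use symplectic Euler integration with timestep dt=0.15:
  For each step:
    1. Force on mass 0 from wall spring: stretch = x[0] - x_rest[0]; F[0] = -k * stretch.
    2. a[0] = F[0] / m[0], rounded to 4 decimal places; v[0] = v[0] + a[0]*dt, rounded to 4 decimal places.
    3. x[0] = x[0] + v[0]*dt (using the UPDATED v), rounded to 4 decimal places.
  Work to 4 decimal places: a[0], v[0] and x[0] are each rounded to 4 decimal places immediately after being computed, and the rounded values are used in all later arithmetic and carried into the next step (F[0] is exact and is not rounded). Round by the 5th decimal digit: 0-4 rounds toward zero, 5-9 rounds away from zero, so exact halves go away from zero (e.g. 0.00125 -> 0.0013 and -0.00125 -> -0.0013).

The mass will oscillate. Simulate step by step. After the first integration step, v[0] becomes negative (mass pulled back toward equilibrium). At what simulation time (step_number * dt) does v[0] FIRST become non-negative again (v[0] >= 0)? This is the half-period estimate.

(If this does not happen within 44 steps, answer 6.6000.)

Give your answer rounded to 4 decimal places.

Step 0: x=[9.4000] v=[0.0000]
Step 1: x=[9.2899] v=[-0.7341]
Step 2: x=[9.0739] v=[-1.4403]
Step 3: x=[8.7601] v=[-2.0918]
Step 4: x=[8.3605] v=[-2.6639]
Step 5: x=[7.8903] v=[-3.1348]
Step 6: x=[7.3673] v=[-3.4867]
Step 7: x=[6.8114] v=[-3.7062]
Step 8: x=[6.2437] v=[-3.7850]
Step 9: x=[5.6857] v=[-3.7201]
Step 10: x=[5.1586] v=[-3.5140]
Step 11: x=[4.6824] v=[-3.1745]
Step 12: x=[4.2752] v=[-2.7144]
Step 13: x=[3.9525] v=[-2.1512]
Step 14: x=[3.7265] v=[-1.5064]
Step 15: x=[3.6058] v=[-0.8044]
Step 16: x=[3.5950] v=[-0.0718]
Step 17: x=[3.6945] v=[0.6635]
First v>=0 after going negative at step 17, time=2.5500

Answer: 2.5500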